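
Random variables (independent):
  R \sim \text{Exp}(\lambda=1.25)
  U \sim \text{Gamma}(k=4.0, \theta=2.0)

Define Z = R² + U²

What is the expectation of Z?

E[Z] = E[R²] + E[U²]
E[R²] = Var(R) + E[R]² = 0.64 + 0.64 = 1.28
E[U²] = Var(U) + E[U]² = 16 + 64 = 80
E[Z] = 1.28 + 80 = 81.28

81.28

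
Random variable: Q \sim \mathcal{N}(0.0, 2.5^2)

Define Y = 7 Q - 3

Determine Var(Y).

For Y = aQ + b: Var(Y) = a² * Var(Q)
Var(Q) = 2.5^2 = 6.25
Var(Y) = 7² * 6.25 = 49 * 6.25 = 306.25

306.25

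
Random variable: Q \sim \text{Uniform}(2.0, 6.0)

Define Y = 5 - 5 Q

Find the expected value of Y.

For Y = -5Q + 5:
E[Y] = -5 * E[Q] + 5
E[Q] = (2 + 6)/2 = 4
E[Y] = -5 * 4 + 5 = -15

-15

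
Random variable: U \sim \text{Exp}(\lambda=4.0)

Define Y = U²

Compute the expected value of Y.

Using E[X²] = Var(X) + (E[X])²:
E[U] = 0.25
Var(U) = 1/4.0^2 = 0.0625
E[U²] = 0.0625 + 0.25² = 0.0625 + 0.0625 = 0.125

0.125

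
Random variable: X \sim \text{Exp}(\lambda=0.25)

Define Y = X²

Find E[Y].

Using E[X²] = Var(X) + (E[X])²:
E[X] = 4
Var(X) = 1/0.25^2 = 16
E[X²] = 16 + 4² = 16 + 16 = 32

32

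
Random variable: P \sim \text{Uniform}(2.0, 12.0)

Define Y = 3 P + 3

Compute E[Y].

For Y = 3P + 3:
E[Y] = 3 * E[P] + 3
E[P] = (2 + 12)/2 = 7
E[Y] = 3 * 7 + 3 = 24

24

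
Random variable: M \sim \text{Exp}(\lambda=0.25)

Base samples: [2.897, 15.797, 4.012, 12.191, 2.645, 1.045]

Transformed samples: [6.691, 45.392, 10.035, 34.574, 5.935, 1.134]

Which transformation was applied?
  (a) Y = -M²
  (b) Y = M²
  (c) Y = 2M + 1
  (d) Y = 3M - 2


Checking option (d) Y = 3M - 2:
  M = 2.897 -> Y = 6.691 ✓
  M = 15.797 -> Y = 45.392 ✓
  M = 4.012 -> Y = 10.035 ✓
All samples match this transformation.

(d) 3M - 2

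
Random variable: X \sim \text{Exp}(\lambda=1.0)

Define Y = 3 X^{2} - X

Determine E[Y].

E[Y] = 3*E[X²] - 1*E[X]
E[X] = 1
E[X²] = Var(X) + (E[X])² = 1 + 1 = 2
E[Y] = 3*2 - 1*1 = 5

5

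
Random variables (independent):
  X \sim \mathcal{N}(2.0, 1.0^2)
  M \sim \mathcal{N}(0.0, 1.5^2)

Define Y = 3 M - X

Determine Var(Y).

For independent RVs: Var(aX + bY) = a²Var(X) + b²Var(Y)
Var(X) = 1
Var(M) = 2.25
Var(Y) = (-1)²*1 + 3²*2.25
= 1*1 + 9*2.25 = 21.25

21.25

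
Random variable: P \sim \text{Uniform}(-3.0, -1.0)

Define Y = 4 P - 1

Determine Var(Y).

For Y = aP + b: Var(Y) = a² * Var(P)
Var(P) = (-1 + 3)^2/12 = 0.33333333
Var(Y) = 4² * 0.33333333 = 16 * 0.33333333 = 5.3333333

5.3333333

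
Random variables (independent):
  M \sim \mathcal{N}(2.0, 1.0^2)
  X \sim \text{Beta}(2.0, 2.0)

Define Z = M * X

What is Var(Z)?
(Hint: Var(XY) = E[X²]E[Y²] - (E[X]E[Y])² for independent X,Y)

Var(XY) = E[X²]E[Y²] - (E[X]E[Y])²
E[M] = 2, Var(M) = 1
E[X] = 0.5, Var(X) = 0.05
E[M²] = 1 + 2² = 5
E[X²] = 0.05 + 0.5² = 0.3
Var(Z) = 5*0.3 - (2*0.5)²
= 1.5 - 1 = 0.5

0.5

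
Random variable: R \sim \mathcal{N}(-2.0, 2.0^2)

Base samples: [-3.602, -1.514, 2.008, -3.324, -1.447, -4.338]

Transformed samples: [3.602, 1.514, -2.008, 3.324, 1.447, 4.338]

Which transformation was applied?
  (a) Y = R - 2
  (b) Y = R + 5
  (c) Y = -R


Checking option (c) Y = -R:
  R = -3.602 -> Y = 3.602 ✓
  R = -1.514 -> Y = 1.514 ✓
  R = 2.008 -> Y = -2.008 ✓
All samples match this transformation.

(c) -R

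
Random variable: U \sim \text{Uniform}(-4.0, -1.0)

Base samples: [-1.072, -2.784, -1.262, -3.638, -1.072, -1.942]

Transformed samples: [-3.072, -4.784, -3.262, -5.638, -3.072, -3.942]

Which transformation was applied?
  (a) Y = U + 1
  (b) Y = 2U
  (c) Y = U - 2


Checking option (c) Y = U - 2:
  U = -1.072 -> Y = -3.072 ✓
  U = -2.784 -> Y = -4.784 ✓
  U = -1.262 -> Y = -3.262 ✓
All samples match this transformation.

(c) U - 2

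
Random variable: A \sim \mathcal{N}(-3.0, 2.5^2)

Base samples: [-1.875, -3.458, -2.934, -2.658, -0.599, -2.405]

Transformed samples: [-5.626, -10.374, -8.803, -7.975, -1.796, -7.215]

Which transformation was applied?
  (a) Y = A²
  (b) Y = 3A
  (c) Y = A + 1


Checking option (b) Y = 3A:
  A = -1.875 -> Y = -5.626 ✓
  A = -3.458 -> Y = -10.374 ✓
  A = -2.934 -> Y = -8.803 ✓
All samples match this transformation.

(b) 3A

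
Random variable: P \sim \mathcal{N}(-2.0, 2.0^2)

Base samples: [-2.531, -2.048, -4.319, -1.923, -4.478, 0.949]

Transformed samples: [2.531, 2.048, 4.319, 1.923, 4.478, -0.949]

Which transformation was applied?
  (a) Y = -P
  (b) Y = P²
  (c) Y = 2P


Checking option (a) Y = -P:
  P = -2.531 -> Y = 2.531 ✓
  P = -2.048 -> Y = 2.048 ✓
  P = -4.319 -> Y = 4.319 ✓
All samples match this transformation.

(a) -P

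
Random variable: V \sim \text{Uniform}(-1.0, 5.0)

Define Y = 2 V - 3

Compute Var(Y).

For Y = aV + b: Var(Y) = a² * Var(V)
Var(V) = (5 + 1)^2/12 = 3
Var(Y) = 2² * 3 = 4 * 3 = 12

12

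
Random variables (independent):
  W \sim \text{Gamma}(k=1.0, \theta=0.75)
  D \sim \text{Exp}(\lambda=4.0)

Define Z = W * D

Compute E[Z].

For independent RVs: E[XY] = E[X]*E[Y]
E[W] = 0.75
E[D] = 0.25
E[Z] = 0.75 * 0.25 = 0.1875

0.1875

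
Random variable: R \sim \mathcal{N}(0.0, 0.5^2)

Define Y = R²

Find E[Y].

Using E[X²] = Var(X) + (E[X])²:
E[R] = 0
Var(R) = 0.5^2 = 0.25
E[R²] = 0.25 + 0² = 0.25 + 0 = 0.25

0.25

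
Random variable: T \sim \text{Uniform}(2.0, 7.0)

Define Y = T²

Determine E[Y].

E[T²] = Var(T) + (E[T])² = 2.0833333 + 20.25 = 22.333333

22.333333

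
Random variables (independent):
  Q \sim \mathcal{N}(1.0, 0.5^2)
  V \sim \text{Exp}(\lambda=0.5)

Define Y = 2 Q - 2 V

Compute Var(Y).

For independent RVs: Var(aX + bY) = a²Var(X) + b²Var(Y)
Var(Q) = 0.25
Var(V) = 4
Var(Y) = 2²*0.25 + (-2)²*4
= 4*0.25 + 4*4 = 17

17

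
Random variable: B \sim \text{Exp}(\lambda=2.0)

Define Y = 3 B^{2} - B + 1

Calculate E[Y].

E[Y] = 3*E[B²] - 1*E[B] + 1
E[B] = 0.5
E[B²] = Var(B) + (E[B])² = 0.25 + 0.25 = 0.5
E[Y] = 3*0.5 - 1*0.5 + 1 = 2

2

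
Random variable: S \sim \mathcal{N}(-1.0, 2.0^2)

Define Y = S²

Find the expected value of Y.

E[S²] = Var(S) + (E[S])² = 4 + 1 = 5

5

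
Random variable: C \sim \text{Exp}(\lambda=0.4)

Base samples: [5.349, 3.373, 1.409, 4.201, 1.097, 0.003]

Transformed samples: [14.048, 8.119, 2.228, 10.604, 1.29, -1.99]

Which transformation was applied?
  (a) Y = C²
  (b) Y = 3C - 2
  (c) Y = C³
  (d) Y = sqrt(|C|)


Checking option (b) Y = 3C - 2:
  C = 5.349 -> Y = 14.048 ✓
  C = 3.373 -> Y = 8.119 ✓
  C = 1.409 -> Y = 2.228 ✓
All samples match this transformation.

(b) 3C - 2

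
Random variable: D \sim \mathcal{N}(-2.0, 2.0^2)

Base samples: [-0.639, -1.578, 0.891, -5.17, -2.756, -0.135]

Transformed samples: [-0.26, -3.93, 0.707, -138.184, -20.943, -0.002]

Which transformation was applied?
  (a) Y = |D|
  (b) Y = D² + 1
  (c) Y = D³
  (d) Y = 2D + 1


Checking option (c) Y = D³:
  D = -0.639 -> Y = -0.26 ✓
  D = -1.578 -> Y = -3.93 ✓
  D = 0.891 -> Y = 0.707 ✓
All samples match this transformation.

(c) D³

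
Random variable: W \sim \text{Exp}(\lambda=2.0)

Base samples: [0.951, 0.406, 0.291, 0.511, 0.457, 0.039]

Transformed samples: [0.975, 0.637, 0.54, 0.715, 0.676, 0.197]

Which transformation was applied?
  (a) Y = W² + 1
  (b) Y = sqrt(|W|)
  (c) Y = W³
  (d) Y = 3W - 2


Checking option (b) Y = sqrt(|W|):
  W = 0.951 -> Y = 0.975 ✓
  W = 0.406 -> Y = 0.637 ✓
  W = 0.291 -> Y = 0.54 ✓
All samples match this transformation.

(b) sqrt(|W|)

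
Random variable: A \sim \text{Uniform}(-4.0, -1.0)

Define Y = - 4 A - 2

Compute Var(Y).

For Y = aA + b: Var(Y) = a² * Var(A)
Var(A) = (-1 + 4)^2/12 = 0.75
Var(Y) = (-4)² * 0.75 = 16 * 0.75 = 12

12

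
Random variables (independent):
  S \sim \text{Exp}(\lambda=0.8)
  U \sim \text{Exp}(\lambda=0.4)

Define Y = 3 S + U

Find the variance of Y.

For independent RVs: Var(aX + bY) = a²Var(X) + b²Var(Y)
Var(S) = 1.5625
Var(U) = 6.25
Var(Y) = 3²*1.5625 + 1²*6.25
= 9*1.5625 + 1*6.25 = 20.3125

20.3125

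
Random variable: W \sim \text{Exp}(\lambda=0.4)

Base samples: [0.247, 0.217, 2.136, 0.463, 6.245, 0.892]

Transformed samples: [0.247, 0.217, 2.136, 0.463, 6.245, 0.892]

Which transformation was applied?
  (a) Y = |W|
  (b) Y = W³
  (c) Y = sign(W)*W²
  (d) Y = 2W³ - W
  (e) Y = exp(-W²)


Checking option (a) Y = |W|:
  W = 0.247 -> Y = 0.247 ✓
  W = 0.217 -> Y = 0.217 ✓
  W = 2.136 -> Y = 2.136 ✓
All samples match this transformation.

(a) |W|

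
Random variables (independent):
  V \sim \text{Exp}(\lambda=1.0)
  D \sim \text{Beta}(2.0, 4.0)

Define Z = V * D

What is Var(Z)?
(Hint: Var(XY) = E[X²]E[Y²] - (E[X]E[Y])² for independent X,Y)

Var(XY) = E[X²]E[Y²] - (E[X]E[Y])²
E[V] = 1, Var(V) = 1
E[D] = 0.33333333, Var(D) = 0.031746032
E[V²] = 1 + 1² = 2
E[D²] = 0.031746032 + 0.33333333² = 0.14285714
Var(Z) = 2*0.14285714 - (1*0.33333333)²
= 0.28571429 - 0.11111111 = 0.17460317

0.17460317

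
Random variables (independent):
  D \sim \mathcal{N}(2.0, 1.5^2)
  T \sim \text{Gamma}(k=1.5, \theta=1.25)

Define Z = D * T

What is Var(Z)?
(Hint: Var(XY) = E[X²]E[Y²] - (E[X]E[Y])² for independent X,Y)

Var(XY) = E[X²]E[Y²] - (E[X]E[Y])²
E[D] = 2, Var(D) = 2.25
E[T] = 1.875, Var(T) = 2.34375
E[D²] = 2.25 + 2² = 6.25
E[T²] = 2.34375 + 1.875² = 5.859375
Var(Z) = 6.25*5.859375 - (2*1.875)²
= 36.621094 - 14.0625 = 22.558594

22.558594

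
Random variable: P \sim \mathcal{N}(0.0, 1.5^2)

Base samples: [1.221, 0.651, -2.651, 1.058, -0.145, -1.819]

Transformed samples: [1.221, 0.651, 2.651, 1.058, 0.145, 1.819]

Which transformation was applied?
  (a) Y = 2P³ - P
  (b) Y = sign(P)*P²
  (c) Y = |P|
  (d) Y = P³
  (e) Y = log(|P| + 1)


Checking option (c) Y = |P|:
  P = 1.221 -> Y = 1.221 ✓
  P = 0.651 -> Y = 0.651 ✓
  P = -2.651 -> Y = 2.651 ✓
All samples match this transformation.

(c) |P|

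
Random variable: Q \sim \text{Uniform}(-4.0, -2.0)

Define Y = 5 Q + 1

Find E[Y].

For Y = 5Q + 1:
E[Y] = 5 * E[Q] + 1
E[Q] = (-4 - 2)/2 = -3
E[Y] = 5 * (-3) + 1 = -14

-14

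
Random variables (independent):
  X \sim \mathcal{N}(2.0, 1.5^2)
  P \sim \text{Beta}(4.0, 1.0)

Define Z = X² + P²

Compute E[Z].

E[Z] = E[X²] + E[P²]
E[X²] = Var(X) + E[X]² = 2.25 + 4 = 6.25
E[P²] = Var(P) + E[P]² = 0.026666667 + 0.64 = 0.66666667
E[Z] = 6.25 + 0.66666667 = 6.9166667

6.9166667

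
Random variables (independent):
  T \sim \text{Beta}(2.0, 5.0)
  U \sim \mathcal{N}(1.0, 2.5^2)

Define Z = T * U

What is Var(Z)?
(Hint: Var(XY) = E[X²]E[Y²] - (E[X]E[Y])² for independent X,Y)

Var(XY) = E[X²]E[Y²] - (E[X]E[Y])²
E[T] = 0.28571429, Var(T) = 0.025510204
E[U] = 1, Var(U) = 6.25
E[T²] = 0.025510204 + 0.28571429² = 0.10714286
E[U²] = 6.25 + 1² = 7.25
Var(Z) = 0.10714286*7.25 - (0.28571429*1)²
= 0.77678571 - 0.081632653 = 0.69515306

0.69515306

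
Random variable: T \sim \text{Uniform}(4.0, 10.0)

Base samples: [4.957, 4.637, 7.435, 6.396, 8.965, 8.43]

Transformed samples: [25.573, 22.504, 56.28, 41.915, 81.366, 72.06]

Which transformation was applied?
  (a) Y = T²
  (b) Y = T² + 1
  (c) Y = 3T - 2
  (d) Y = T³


Checking option (b) Y = T² + 1:
  T = 4.957 -> Y = 25.573 ✓
  T = 4.637 -> Y = 22.504 ✓
  T = 7.435 -> Y = 56.28 ✓
All samples match this transformation.

(b) T² + 1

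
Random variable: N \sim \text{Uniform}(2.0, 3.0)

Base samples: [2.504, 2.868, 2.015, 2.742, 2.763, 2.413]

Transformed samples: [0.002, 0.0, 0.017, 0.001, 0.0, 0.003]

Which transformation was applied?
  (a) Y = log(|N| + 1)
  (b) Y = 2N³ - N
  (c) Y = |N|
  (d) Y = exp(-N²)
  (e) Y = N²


Checking option (d) Y = exp(-N²):
  N = 2.504 -> Y = 0.002 ✓
  N = 2.868 -> Y = 0.0 ✓
  N = 2.015 -> Y = 0.017 ✓
All samples match this transformation.

(d) exp(-N²)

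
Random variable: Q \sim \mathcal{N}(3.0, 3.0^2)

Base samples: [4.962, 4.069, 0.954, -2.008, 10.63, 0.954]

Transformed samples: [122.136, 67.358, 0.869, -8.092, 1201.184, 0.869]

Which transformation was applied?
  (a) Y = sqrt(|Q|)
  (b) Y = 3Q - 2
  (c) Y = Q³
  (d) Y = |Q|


Checking option (c) Y = Q³:
  Q = 4.962 -> Y = 122.136 ✓
  Q = 4.069 -> Y = 67.358 ✓
  Q = 0.954 -> Y = 0.869 ✓
All samples match this transformation.

(c) Q³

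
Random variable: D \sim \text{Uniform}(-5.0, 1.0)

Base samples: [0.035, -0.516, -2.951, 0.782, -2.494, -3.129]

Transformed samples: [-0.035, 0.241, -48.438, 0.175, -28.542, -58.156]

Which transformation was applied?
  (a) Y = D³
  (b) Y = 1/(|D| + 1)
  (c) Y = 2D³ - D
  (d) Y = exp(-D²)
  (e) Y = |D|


Checking option (c) Y = 2D³ - D:
  D = 0.035 -> Y = -0.035 ✓
  D = -0.516 -> Y = 0.241 ✓
  D = -2.951 -> Y = -48.438 ✓
All samples match this transformation.

(c) 2D³ - D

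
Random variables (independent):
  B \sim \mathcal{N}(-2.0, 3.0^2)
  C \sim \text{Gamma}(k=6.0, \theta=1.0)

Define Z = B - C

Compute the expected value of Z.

E[Z] = 1*E[B] - 1*E[C]
E[B] = -2
E[C] = 6
E[Z] = 1*(-2) - 1*6 = -8

-8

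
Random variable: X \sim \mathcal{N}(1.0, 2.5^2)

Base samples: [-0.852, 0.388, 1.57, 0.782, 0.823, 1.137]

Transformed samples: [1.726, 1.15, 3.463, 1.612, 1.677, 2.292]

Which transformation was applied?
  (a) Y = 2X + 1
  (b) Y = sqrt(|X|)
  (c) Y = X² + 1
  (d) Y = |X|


Checking option (c) Y = X² + 1:
  X = -0.852 -> Y = 1.726 ✓
  X = 0.388 -> Y = 1.15 ✓
  X = 1.57 -> Y = 3.463 ✓
All samples match this transformation.

(c) X² + 1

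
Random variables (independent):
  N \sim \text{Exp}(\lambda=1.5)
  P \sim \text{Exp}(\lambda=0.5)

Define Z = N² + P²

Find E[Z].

E[Z] = E[N²] + E[P²]
E[N²] = Var(N) + E[N]² = 0.44444444 + 0.44444444 = 0.88888889
E[P²] = Var(P) + E[P]² = 4 + 4 = 8
E[Z] = 0.88888889 + 8 = 8.8888889

8.8888889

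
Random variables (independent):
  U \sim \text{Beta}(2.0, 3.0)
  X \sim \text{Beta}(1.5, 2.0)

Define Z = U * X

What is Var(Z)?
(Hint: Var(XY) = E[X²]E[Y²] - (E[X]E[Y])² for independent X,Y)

Var(XY) = E[X²]E[Y²] - (E[X]E[Y])²
E[U] = 0.4, Var(U) = 0.04
E[X] = 0.42857143, Var(X) = 0.054421769
E[U²] = 0.04 + 0.4² = 0.2
E[X²] = 0.054421769 + 0.42857143² = 0.23809524
Var(Z) = 0.2*0.23809524 - (0.4*0.42857143)²
= 0.047619048 - 0.029387755 = 0.018231293

0.018231293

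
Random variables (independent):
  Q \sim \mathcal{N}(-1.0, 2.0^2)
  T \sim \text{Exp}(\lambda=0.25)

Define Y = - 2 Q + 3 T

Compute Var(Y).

For independent RVs: Var(aX + bY) = a²Var(X) + b²Var(Y)
Var(Q) = 4
Var(T) = 16
Var(Y) = (-2)²*4 + 3²*16
= 4*4 + 9*16 = 160

160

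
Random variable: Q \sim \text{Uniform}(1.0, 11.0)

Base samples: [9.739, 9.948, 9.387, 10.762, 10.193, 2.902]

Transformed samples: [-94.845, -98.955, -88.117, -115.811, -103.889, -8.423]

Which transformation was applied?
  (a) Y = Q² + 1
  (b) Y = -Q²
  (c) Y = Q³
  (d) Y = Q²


Checking option (b) Y = -Q²:
  Q = 9.739 -> Y = -94.845 ✓
  Q = 9.948 -> Y = -98.955 ✓
  Q = 9.387 -> Y = -88.117 ✓
All samples match this transformation.

(b) -Q²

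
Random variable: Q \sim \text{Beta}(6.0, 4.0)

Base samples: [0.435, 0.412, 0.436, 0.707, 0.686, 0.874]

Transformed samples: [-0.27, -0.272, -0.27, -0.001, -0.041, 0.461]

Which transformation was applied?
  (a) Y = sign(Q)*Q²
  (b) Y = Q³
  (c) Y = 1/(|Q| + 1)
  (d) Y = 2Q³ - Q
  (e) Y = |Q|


Checking option (d) Y = 2Q³ - Q:
  Q = 0.435 -> Y = -0.27 ✓
  Q = 0.412 -> Y = -0.272 ✓
  Q = 0.436 -> Y = -0.27 ✓
All samples match this transformation.

(d) 2Q³ - Q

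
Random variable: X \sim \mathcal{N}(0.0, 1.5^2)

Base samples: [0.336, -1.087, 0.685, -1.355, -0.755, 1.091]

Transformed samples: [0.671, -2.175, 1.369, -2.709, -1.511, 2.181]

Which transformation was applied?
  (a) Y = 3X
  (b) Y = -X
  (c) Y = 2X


Checking option (c) Y = 2X:
  X = 0.336 -> Y = 0.671 ✓
  X = -1.087 -> Y = -2.175 ✓
  X = 0.685 -> Y = 1.369 ✓
All samples match this transformation.

(c) 2X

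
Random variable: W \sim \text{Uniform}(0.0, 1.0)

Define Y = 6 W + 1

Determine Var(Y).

For Y = aW + b: Var(Y) = a² * Var(W)
Var(W) = (1 - 0)^2/12 = 0.083333333
Var(Y) = 6² * 0.083333333 = 36 * 0.083333333 = 3

3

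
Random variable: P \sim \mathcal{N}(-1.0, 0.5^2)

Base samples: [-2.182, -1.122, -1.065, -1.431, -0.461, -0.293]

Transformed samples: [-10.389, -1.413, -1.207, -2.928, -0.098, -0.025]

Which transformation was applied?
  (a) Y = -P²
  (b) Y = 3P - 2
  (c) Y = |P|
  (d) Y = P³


Checking option (d) Y = P³:
  P = -2.182 -> Y = -10.389 ✓
  P = -1.122 -> Y = -1.413 ✓
  P = -1.065 -> Y = -1.207 ✓
All samples match this transformation.

(d) P³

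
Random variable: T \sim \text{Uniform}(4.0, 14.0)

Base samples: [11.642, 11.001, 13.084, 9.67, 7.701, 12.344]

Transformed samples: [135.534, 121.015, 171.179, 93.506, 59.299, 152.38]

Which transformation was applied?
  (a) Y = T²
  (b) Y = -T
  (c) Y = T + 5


Checking option (a) Y = T²:
  T = 11.642 -> Y = 135.534 ✓
  T = 11.001 -> Y = 121.015 ✓
  T = 13.084 -> Y = 171.179 ✓
All samples match this transformation.

(a) T²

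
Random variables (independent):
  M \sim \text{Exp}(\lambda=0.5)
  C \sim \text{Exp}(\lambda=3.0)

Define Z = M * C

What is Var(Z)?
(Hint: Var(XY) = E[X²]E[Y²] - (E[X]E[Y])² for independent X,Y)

Var(XY) = E[X²]E[Y²] - (E[X]E[Y])²
E[M] = 2, Var(M) = 4
E[C] = 0.33333333, Var(C) = 0.11111111
E[M²] = 4 + 2² = 8
E[C²] = 0.11111111 + 0.33333333² = 0.22222222
Var(Z) = 8*0.22222222 - (2*0.33333333)²
= 1.7777778 - 0.44444444 = 1.3333333

1.3333333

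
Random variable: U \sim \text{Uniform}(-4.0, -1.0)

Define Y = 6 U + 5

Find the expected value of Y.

For Y = 6U + 5:
E[Y] = 6 * E[U] + 5
E[U] = (-4 - 1)/2 = -2.5
E[Y] = 6 * (-2.5) + 5 = -10

-10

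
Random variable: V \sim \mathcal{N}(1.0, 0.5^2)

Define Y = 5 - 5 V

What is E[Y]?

For Y = -5V + 5:
E[Y] = -5 * E[V] + 5
E[V] = 1.0 = 1
E[Y] = -5 * 1 + 5 = 0

0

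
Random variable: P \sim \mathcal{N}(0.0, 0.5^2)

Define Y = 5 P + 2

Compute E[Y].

For Y = 5P + 2:
E[Y] = 5 * E[P] + 2
E[P] = 0.0 = 0
E[Y] = 5 * 0 + 2 = 2

2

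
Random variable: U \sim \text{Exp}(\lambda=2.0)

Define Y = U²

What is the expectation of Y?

E[U²] = Var(U) + (E[U])² = 0.25 + 0.25 = 0.5

0.5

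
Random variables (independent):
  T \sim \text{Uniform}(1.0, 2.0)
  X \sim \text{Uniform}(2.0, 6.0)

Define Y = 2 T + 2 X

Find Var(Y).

For independent RVs: Var(aX + bY) = a²Var(X) + b²Var(Y)
Var(T) = 0.083333333
Var(X) = 1.3333333
Var(Y) = 2²*0.083333333 + 2²*1.3333333
= 4*0.083333333 + 4*1.3333333 = 5.6666667

5.6666667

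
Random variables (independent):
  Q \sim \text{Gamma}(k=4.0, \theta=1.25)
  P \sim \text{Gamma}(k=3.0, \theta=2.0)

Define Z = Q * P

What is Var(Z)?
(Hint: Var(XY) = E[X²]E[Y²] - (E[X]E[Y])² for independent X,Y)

Var(XY) = E[X²]E[Y²] - (E[X]E[Y])²
E[Q] = 5, Var(Q) = 6.25
E[P] = 6, Var(P) = 12
E[Q²] = 6.25 + 5² = 31.25
E[P²] = 12 + 6² = 48
Var(Z) = 31.25*48 - (5*6)²
= 1500 - 900 = 600

600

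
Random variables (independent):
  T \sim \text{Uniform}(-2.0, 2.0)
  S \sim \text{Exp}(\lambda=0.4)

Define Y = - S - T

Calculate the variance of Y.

For independent RVs: Var(aX + bY) = a²Var(X) + b²Var(Y)
Var(T) = 1.3333333
Var(S) = 6.25
Var(Y) = (-1)²*1.3333333 + (-1)²*6.25
= 1*1.3333333 + 1*6.25 = 7.5833333

7.5833333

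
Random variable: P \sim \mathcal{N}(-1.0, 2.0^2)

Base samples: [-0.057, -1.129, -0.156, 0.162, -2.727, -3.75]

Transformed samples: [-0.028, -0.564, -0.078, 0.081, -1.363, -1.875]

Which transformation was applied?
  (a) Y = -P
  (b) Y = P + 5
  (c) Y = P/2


Checking option (c) Y = P/2:
  P = -0.057 -> Y = -0.028 ✓
  P = -1.129 -> Y = -0.564 ✓
  P = -0.156 -> Y = -0.078 ✓
All samples match this transformation.

(c) P/2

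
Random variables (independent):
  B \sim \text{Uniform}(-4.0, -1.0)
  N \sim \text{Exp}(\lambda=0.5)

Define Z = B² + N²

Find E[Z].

E[Z] = E[B²] + E[N²]
E[B²] = Var(B) + E[B]² = 0.75 + 6.25 = 7
E[N²] = Var(N) + E[N]² = 4 + 4 = 8
E[Z] = 7 + 8 = 15

15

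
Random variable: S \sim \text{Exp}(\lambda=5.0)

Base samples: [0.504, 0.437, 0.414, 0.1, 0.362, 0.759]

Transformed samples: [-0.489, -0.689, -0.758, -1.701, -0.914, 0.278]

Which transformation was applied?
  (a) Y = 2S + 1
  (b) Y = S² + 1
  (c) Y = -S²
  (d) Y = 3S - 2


Checking option (d) Y = 3S - 2:
  S = 0.504 -> Y = -0.489 ✓
  S = 0.437 -> Y = -0.689 ✓
  S = 0.414 -> Y = -0.758 ✓
All samples match this transformation.

(d) 3S - 2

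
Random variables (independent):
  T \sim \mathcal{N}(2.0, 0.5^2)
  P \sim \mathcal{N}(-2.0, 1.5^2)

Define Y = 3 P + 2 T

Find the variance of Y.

For independent RVs: Var(aX + bY) = a²Var(X) + b²Var(Y)
Var(T) = 0.25
Var(P) = 2.25
Var(Y) = 2²*0.25 + 3²*2.25
= 4*0.25 + 9*2.25 = 21.25

21.25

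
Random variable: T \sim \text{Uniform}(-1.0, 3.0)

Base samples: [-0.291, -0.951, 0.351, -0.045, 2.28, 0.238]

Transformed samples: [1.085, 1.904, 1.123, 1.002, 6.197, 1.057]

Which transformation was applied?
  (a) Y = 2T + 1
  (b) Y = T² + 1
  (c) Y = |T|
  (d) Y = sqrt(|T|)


Checking option (b) Y = T² + 1:
  T = -0.291 -> Y = 1.085 ✓
  T = -0.951 -> Y = 1.904 ✓
  T = 0.351 -> Y = 1.123 ✓
All samples match this transformation.

(b) T² + 1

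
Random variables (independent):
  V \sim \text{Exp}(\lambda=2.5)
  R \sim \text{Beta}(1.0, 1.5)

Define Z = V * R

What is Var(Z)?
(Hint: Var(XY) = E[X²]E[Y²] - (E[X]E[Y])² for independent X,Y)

Var(XY) = E[X²]E[Y²] - (E[X]E[Y])²
E[V] = 0.4, Var(V) = 0.16
E[R] = 0.4, Var(R) = 0.068571429
E[V²] = 0.16 + 0.4² = 0.32
E[R²] = 0.068571429 + 0.4² = 0.22857143
Var(Z) = 0.32*0.22857143 - (0.4*0.4)²
= 0.073142857 - 0.0256 = 0.047542857

0.047542857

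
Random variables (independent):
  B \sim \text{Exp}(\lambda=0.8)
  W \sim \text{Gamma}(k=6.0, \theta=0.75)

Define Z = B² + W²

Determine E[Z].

E[Z] = E[B²] + E[W²]
E[B²] = Var(B) + E[B]² = 1.5625 + 1.5625 = 3.125
E[W²] = Var(W) + E[W]² = 3.375 + 20.25 = 23.625
E[Z] = 3.125 + 23.625 = 26.75

26.75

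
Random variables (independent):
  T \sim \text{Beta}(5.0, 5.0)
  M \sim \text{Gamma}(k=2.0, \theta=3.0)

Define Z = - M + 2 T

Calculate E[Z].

E[Z] = 2*E[T] - 1*E[M]
E[T] = 0.5
E[M] = 6
E[Z] = 2*0.5 - 1*6 = -5

-5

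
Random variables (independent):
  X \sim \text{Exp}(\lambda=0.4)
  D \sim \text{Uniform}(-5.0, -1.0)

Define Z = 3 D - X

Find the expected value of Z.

E[Z] = -1*E[X] + 3*E[D]
E[X] = 2.5
E[D] = -3
E[Z] = -1*2.5 + 3*(-3) = -11.5

-11.5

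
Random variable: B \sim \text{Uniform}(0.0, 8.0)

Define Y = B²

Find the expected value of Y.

E[B²] = Var(B) + (E[B])² = 5.3333333 + 16 = 21.333333

21.333333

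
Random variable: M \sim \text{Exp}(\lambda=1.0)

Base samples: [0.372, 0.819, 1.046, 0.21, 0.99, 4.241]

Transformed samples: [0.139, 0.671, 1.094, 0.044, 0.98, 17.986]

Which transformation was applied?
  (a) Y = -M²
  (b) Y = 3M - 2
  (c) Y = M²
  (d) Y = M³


Checking option (c) Y = M²:
  M = 0.372 -> Y = 0.139 ✓
  M = 0.819 -> Y = 0.671 ✓
  M = 1.046 -> Y = 1.094 ✓
All samples match this transformation.

(c) M²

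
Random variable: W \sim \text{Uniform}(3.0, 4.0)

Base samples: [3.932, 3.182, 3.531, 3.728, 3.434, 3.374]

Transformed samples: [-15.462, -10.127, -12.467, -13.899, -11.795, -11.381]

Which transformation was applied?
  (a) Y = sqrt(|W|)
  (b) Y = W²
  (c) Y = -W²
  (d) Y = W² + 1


Checking option (c) Y = -W²:
  W = 3.932 -> Y = -15.462 ✓
  W = 3.182 -> Y = -10.127 ✓
  W = 3.531 -> Y = -12.467 ✓
All samples match this transformation.

(c) -W²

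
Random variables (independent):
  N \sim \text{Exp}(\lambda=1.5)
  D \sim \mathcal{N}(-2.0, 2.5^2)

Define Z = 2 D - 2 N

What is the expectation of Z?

E[Z] = -2*E[N] + 2*E[D]
E[N] = 0.66666667
E[D] = -2
E[Z] = -2*0.66666667 + 2*(-2) = -5.3333333

-5.3333333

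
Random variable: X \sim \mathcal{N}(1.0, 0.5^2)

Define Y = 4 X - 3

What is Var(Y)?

For Y = aX + b: Var(Y) = a² * Var(X)
Var(X) = 0.5^2 = 0.25
Var(Y) = 4² * 0.25 = 16 * 0.25 = 4

4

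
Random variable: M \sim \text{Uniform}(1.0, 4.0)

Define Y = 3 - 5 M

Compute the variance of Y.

For Y = aM + b: Var(Y) = a² * Var(M)
Var(M) = (4 - 1)^2/12 = 0.75
Var(Y) = (-5)² * 0.75 = 25 * 0.75 = 18.75

18.75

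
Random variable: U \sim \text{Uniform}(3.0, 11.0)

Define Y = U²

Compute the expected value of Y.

E[U²] = Var(U) + (E[U])² = 5.3333333 + 49 = 54.333333

54.333333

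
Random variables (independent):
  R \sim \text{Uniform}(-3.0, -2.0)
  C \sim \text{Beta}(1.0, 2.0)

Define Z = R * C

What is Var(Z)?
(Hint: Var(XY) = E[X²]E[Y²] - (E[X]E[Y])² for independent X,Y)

Var(XY) = E[X²]E[Y²] - (E[X]E[Y])²
E[R] = -2.5, Var(R) = 0.083333333
E[C] = 0.33333333, Var(C) = 0.055555556
E[R²] = 0.083333333 + (-2.5)² = 6.3333333
E[C²] = 0.055555556 + 0.33333333² = 0.16666667
Var(Z) = 6.3333333*0.16666667 - (-2.5*0.33333333)²
= 1.0555556 - 0.69444444 = 0.36111111

0.36111111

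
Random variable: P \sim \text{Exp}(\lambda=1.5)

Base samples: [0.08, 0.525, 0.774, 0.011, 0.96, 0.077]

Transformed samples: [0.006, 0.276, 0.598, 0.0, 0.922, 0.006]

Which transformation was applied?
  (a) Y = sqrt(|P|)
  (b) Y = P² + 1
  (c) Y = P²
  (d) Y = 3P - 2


Checking option (c) Y = P²:
  P = 0.08 -> Y = 0.006 ✓
  P = 0.525 -> Y = 0.276 ✓
  P = 0.774 -> Y = 0.598 ✓
All samples match this transformation.

(c) P²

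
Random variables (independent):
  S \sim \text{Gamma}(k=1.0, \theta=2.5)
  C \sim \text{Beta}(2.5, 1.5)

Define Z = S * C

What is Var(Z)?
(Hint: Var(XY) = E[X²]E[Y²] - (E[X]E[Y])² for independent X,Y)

Var(XY) = E[X²]E[Y²] - (E[X]E[Y])²
E[S] = 2.5, Var(S) = 6.25
E[C] = 0.625, Var(C) = 0.046875
E[S²] = 6.25 + 2.5² = 12.5
E[C²] = 0.046875 + 0.625² = 0.4375
Var(Z) = 12.5*0.4375 - (2.5*0.625)²
= 5.46875 - 2.4414062 = 3.0273438

3.0273438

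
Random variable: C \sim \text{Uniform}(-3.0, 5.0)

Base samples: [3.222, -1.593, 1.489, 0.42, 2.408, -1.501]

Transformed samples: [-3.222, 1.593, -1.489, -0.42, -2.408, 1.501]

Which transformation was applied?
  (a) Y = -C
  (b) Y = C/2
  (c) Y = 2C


Checking option (a) Y = -C:
  C = 3.222 -> Y = -3.222 ✓
  C = -1.593 -> Y = 1.593 ✓
  C = 1.489 -> Y = -1.489 ✓
All samples match this transformation.

(a) -C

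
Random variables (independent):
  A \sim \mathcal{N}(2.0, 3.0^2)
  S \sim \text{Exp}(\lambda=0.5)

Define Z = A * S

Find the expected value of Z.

For independent RVs: E[XY] = E[X]*E[Y]
E[A] = 2
E[S] = 2
E[Z] = 2 * 2 = 4

4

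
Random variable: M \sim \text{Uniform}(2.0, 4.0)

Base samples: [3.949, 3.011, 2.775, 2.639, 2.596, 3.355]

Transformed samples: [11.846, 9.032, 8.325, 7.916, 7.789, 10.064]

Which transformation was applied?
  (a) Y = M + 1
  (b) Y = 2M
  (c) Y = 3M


Checking option (c) Y = 3M:
  M = 3.949 -> Y = 11.846 ✓
  M = 3.011 -> Y = 9.032 ✓
  M = 2.775 -> Y = 8.325 ✓
All samples match this transformation.

(c) 3M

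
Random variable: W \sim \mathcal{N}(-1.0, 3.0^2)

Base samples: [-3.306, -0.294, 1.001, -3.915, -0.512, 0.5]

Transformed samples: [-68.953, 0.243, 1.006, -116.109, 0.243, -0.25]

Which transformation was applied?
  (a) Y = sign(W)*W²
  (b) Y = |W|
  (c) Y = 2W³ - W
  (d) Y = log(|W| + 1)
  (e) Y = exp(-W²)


Checking option (c) Y = 2W³ - W:
  W = -3.306 -> Y = -68.953 ✓
  W = -0.294 -> Y = 0.243 ✓
  W = 1.001 -> Y = 1.006 ✓
All samples match this transformation.

(c) 2W³ - W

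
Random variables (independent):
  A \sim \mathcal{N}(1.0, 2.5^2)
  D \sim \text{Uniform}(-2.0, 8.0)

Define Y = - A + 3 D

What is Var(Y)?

For independent RVs: Var(aX + bY) = a²Var(X) + b²Var(Y)
Var(A) = 6.25
Var(D) = 8.3333333
Var(Y) = (-1)²*6.25 + 3²*8.3333333
= 1*6.25 + 9*8.3333333 = 81.25

81.25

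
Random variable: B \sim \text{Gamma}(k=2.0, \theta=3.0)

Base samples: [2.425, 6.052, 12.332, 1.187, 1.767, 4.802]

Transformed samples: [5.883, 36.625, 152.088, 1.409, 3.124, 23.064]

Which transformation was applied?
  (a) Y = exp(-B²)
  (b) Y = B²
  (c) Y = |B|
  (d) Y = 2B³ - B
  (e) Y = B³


Checking option (b) Y = B²:
  B = 2.425 -> Y = 5.883 ✓
  B = 6.052 -> Y = 36.625 ✓
  B = 12.332 -> Y = 152.088 ✓
All samples match this transformation.

(b) B²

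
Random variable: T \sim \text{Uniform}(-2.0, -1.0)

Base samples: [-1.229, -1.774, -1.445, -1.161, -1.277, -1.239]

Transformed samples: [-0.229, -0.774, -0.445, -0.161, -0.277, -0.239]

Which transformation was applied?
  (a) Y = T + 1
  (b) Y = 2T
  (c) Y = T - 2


Checking option (a) Y = T + 1:
  T = -1.229 -> Y = -0.229 ✓
  T = -1.774 -> Y = -0.774 ✓
  T = -1.445 -> Y = -0.445 ✓
All samples match this transformation.

(a) T + 1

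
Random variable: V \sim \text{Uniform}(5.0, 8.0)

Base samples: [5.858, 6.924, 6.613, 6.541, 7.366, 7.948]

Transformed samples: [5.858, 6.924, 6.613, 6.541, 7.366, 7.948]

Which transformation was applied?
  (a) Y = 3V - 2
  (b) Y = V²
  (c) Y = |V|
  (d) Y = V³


Checking option (c) Y = |V|:
  V = 5.858 -> Y = 5.858 ✓
  V = 6.924 -> Y = 6.924 ✓
  V = 6.613 -> Y = 6.613 ✓
All samples match this transformation.

(c) |V|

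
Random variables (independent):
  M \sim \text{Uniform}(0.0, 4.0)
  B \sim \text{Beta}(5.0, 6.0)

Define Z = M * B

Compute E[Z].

For independent RVs: E[XY] = E[X]*E[Y]
E[M] = 2
E[B] = 0.45454545
E[Z] = 2 * 0.45454545 = 0.90909091

0.90909091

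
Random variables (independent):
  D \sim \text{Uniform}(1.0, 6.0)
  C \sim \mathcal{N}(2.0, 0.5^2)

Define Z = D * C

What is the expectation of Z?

For independent RVs: E[XY] = E[X]*E[Y]
E[D] = 3.5
E[C] = 2
E[Z] = 3.5 * 2 = 7

7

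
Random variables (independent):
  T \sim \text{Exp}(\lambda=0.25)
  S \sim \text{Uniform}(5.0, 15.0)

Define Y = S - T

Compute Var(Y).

For independent RVs: Var(aX + bY) = a²Var(X) + b²Var(Y)
Var(T) = 16
Var(S) = 8.3333333
Var(Y) = (-1)²*16 + 1²*8.3333333
= 1*16 + 1*8.3333333 = 24.333333

24.333333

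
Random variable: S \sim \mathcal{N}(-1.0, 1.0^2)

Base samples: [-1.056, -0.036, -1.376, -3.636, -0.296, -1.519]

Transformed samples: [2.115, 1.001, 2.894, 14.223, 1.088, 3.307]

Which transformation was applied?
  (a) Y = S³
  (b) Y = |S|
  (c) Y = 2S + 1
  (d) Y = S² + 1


Checking option (d) Y = S² + 1:
  S = -1.056 -> Y = 2.115 ✓
  S = -0.036 -> Y = 1.001 ✓
  S = -1.376 -> Y = 2.894 ✓
All samples match this transformation.

(d) S² + 1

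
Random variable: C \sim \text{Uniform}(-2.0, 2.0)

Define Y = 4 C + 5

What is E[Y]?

For Y = 4C + 5:
E[Y] = 4 * E[C] + 5
E[C] = (-2 + 2)/2 = 0
E[Y] = 4 * 0 + 5 = 5

5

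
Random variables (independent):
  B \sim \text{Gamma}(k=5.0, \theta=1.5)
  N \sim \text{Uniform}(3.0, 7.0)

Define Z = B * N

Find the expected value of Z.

For independent RVs: E[XY] = E[X]*E[Y]
E[B] = 7.5
E[N] = 5
E[Z] = 7.5 * 5 = 37.5

37.5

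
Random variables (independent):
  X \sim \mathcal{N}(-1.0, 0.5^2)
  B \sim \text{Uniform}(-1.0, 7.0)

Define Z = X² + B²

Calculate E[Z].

E[Z] = E[X²] + E[B²]
E[X²] = Var(X) + E[X]² = 0.25 + 1 = 1.25
E[B²] = Var(B) + E[B]² = 5.3333333 + 9 = 14.333333
E[Z] = 1.25 + 14.333333 = 15.583333

15.583333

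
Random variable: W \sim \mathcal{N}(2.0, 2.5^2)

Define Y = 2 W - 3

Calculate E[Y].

For Y = 2W - 3:
E[Y] = 2 * E[W] - 3
E[W] = 2.0 = 2
E[Y] = 2 * 2 - 3 = 1

1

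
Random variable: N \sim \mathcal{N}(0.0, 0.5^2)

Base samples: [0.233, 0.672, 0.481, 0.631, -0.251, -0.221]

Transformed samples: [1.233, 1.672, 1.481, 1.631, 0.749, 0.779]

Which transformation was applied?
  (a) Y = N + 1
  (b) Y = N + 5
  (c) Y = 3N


Checking option (a) Y = N + 1:
  N = 0.233 -> Y = 1.233 ✓
  N = 0.672 -> Y = 1.672 ✓
  N = 0.481 -> Y = 1.481 ✓
All samples match this transformation.

(a) N + 1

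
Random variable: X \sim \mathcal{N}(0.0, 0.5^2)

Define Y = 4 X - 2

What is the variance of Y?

For Y = aX + b: Var(Y) = a² * Var(X)
Var(X) = 0.5^2 = 0.25
Var(Y) = 4² * 0.25 = 16 * 0.25 = 4

4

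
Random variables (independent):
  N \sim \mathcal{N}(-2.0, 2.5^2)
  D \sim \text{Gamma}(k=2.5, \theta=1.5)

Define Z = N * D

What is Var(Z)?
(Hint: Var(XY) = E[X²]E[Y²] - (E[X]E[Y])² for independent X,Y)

Var(XY) = E[X²]E[Y²] - (E[X]E[Y])²
E[N] = -2, Var(N) = 6.25
E[D] = 3.75, Var(D) = 5.625
E[N²] = 6.25 + (-2)² = 10.25
E[D²] = 5.625 + 3.75² = 19.6875
Var(Z) = 10.25*19.6875 - (-2*3.75)²
= 201.79688 - 56.25 = 145.54688

145.54688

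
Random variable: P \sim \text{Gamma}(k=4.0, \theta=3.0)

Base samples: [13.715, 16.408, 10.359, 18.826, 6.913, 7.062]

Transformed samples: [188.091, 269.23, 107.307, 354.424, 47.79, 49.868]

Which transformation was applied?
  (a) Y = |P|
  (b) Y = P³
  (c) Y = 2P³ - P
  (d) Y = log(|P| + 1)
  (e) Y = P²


Checking option (e) Y = P²:
  P = 13.715 -> Y = 188.091 ✓
  P = 16.408 -> Y = 269.23 ✓
  P = 10.359 -> Y = 107.307 ✓
All samples match this transformation.

(e) P²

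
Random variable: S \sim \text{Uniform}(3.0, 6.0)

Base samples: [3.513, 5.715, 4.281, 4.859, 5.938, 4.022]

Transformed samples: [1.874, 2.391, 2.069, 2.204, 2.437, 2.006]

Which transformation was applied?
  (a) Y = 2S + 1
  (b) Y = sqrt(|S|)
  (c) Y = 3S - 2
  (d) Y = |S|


Checking option (b) Y = sqrt(|S|):
  S = 3.513 -> Y = 1.874 ✓
  S = 5.715 -> Y = 2.391 ✓
  S = 4.281 -> Y = 2.069 ✓
All samples match this transformation.

(b) sqrt(|S|)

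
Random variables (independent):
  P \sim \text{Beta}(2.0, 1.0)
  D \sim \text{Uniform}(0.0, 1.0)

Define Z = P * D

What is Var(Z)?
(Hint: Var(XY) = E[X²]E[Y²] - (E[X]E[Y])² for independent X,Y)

Var(XY) = E[X²]E[Y²] - (E[X]E[Y])²
E[P] = 0.66666667, Var(P) = 0.055555556
E[D] = 0.5, Var(D) = 0.083333333
E[P²] = 0.055555556 + 0.66666667² = 0.5
E[D²] = 0.083333333 + 0.5² = 0.33333333
Var(Z) = 0.5*0.33333333 - (0.66666667*0.5)²
= 0.16666667 - 0.11111111 = 0.055555556

0.055555556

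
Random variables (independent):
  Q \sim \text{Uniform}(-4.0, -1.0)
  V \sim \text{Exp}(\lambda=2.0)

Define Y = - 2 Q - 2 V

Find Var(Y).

For independent RVs: Var(aX + bY) = a²Var(X) + b²Var(Y)
Var(Q) = 0.75
Var(V) = 0.25
Var(Y) = (-2)²*0.75 + (-2)²*0.25
= 4*0.75 + 4*0.25 = 4

4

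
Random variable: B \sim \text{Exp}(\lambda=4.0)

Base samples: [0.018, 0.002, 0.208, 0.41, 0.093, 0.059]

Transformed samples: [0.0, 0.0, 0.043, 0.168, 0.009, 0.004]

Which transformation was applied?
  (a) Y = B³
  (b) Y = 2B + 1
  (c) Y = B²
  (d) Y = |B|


Checking option (c) Y = B²:
  B = 0.018 -> Y = 0.0 ✓
  B = 0.002 -> Y = 0.0 ✓
  B = 0.208 -> Y = 0.043 ✓
All samples match this transformation.

(c) B²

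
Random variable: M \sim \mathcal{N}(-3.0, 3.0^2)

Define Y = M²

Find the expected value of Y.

E[M²] = Var(M) + (E[M])² = 9 + 9 = 18

18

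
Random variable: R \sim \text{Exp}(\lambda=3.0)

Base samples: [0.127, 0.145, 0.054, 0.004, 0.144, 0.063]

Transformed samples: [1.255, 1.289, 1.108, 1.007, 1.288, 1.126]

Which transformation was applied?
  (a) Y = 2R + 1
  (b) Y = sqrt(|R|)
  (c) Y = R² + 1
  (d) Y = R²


Checking option (a) Y = 2R + 1:
  R = 0.127 -> Y = 1.255 ✓
  R = 0.145 -> Y = 1.289 ✓
  R = 0.054 -> Y = 1.108 ✓
All samples match this transformation.

(a) 2R + 1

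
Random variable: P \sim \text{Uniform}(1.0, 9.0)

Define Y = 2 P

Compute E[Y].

For Y = 2P:
E[Y] = 2 * E[P]
E[P] = (1 + 9)/2 = 5
E[Y] = 2 * 5 = 10

10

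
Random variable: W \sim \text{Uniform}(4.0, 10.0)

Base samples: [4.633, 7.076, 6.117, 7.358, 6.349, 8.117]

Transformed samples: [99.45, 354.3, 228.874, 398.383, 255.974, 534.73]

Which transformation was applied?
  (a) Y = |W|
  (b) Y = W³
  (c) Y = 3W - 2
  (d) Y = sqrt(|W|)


Checking option (b) Y = W³:
  W = 4.633 -> Y = 99.45 ✓
  W = 7.076 -> Y = 354.3 ✓
  W = 6.117 -> Y = 228.874 ✓
All samples match this transformation.

(b) W³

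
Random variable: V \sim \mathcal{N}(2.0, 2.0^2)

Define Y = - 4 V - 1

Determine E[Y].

For Y = -4V - 1:
E[Y] = -4 * E[V] - 1
E[V] = 2.0 = 2
E[Y] = -4 * 2 - 1 = -9

-9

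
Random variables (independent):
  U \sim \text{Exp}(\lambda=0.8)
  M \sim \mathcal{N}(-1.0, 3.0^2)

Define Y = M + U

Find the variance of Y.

For independent RVs: Var(aX + bY) = a²Var(X) + b²Var(Y)
Var(U) = 1.5625
Var(M) = 9
Var(Y) = 1²*1.5625 + 1²*9
= 1*1.5625 + 1*9 = 10.5625

10.5625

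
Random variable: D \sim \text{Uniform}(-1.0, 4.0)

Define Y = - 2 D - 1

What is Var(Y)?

For Y = aD + b: Var(Y) = a² * Var(D)
Var(D) = (4 + 1)^2/12 = 2.0833333
Var(Y) = (-2)² * 2.0833333 = 4 * 2.0833333 = 8.3333333

8.3333333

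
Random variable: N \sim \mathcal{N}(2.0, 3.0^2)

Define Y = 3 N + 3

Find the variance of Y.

For Y = aN + b: Var(Y) = a² * Var(N)
Var(N) = 3.0^2 = 9
Var(Y) = 3² * 9 = 9 * 9 = 81

81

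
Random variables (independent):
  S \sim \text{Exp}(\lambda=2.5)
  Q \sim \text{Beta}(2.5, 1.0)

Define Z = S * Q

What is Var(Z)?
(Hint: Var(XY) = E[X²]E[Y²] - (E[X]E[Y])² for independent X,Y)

Var(XY) = E[X²]E[Y²] - (E[X]E[Y])²
E[S] = 0.4, Var(S) = 0.16
E[Q] = 0.71428571, Var(Q) = 0.045351474
E[S²] = 0.16 + 0.4² = 0.32
E[Q²] = 0.045351474 + 0.71428571² = 0.55555556
Var(Z) = 0.32*0.55555556 - (0.4*0.71428571)²
= 0.17777778 - 0.081632653 = 0.096145125

0.096145125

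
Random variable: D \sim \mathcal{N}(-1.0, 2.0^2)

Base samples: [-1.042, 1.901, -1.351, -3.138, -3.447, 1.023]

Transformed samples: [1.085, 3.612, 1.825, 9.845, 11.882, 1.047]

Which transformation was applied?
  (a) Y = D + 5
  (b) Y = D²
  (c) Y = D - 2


Checking option (b) Y = D²:
  D = -1.042 -> Y = 1.085 ✓
  D = 1.901 -> Y = 3.612 ✓
  D = -1.351 -> Y = 1.825 ✓
All samples match this transformation.

(b) D²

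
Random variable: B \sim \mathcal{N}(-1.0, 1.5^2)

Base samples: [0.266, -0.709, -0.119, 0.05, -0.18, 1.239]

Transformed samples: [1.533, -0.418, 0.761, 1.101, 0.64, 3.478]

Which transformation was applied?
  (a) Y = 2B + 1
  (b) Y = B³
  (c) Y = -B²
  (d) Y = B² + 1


Checking option (a) Y = 2B + 1:
  B = 0.266 -> Y = 1.533 ✓
  B = -0.709 -> Y = -0.418 ✓
  B = -0.119 -> Y = 0.761 ✓
All samples match this transformation.

(a) 2B + 1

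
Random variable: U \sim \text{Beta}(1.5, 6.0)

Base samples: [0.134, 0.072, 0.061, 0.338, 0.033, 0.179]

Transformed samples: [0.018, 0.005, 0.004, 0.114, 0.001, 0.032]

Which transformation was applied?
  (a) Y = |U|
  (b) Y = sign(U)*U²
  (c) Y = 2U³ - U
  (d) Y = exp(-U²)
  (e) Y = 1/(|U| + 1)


Checking option (b) Y = sign(U)*U²:
  U = 0.134 -> Y = 0.018 ✓
  U = 0.072 -> Y = 0.005 ✓
  U = 0.061 -> Y = 0.004 ✓
All samples match this transformation.

(b) sign(U)*U²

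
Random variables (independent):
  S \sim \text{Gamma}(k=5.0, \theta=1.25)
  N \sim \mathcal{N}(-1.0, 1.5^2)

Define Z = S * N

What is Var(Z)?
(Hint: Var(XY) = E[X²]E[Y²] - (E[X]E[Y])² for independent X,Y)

Var(XY) = E[X²]E[Y²] - (E[X]E[Y])²
E[S] = 6.25, Var(S) = 7.8125
E[N] = -1, Var(N) = 2.25
E[S²] = 7.8125 + 6.25² = 46.875
E[N²] = 2.25 + (-1)² = 3.25
Var(Z) = 46.875*3.25 - (6.25*(-1))²
= 152.34375 - 39.0625 = 113.28125

113.28125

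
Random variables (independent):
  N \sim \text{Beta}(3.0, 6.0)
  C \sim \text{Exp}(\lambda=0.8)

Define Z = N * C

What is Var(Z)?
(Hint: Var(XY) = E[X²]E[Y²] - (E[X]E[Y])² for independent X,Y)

Var(XY) = E[X²]E[Y²] - (E[X]E[Y])²
E[N] = 0.33333333, Var(N) = 0.022222222
E[C] = 1.25, Var(C) = 1.5625
E[N²] = 0.022222222 + 0.33333333² = 0.13333333
E[C²] = 1.5625 + 1.25² = 3.125
Var(Z) = 0.13333333*3.125 - (0.33333333*1.25)²
= 0.41666667 - 0.17361111 = 0.24305556

0.24305556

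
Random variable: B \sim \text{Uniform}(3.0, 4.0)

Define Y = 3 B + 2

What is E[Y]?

For Y = 3B + 2:
E[Y] = 3 * E[B] + 2
E[B] = (3 + 4)/2 = 3.5
E[Y] = 3 * 3.5 + 2 = 12.5

12.5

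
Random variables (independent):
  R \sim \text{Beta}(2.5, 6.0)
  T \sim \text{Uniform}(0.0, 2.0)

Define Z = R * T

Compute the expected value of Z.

For independent RVs: E[XY] = E[X]*E[Y]
E[R] = 0.29411765
E[T] = 1
E[Z] = 0.29411765 * 1 = 0.29411765

0.29411765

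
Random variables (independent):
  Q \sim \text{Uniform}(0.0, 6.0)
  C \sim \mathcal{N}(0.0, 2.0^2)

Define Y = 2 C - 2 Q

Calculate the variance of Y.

For independent RVs: Var(aX + bY) = a²Var(X) + b²Var(Y)
Var(Q) = 3
Var(C) = 4
Var(Y) = (-2)²*3 + 2²*4
= 4*3 + 4*4 = 28

28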